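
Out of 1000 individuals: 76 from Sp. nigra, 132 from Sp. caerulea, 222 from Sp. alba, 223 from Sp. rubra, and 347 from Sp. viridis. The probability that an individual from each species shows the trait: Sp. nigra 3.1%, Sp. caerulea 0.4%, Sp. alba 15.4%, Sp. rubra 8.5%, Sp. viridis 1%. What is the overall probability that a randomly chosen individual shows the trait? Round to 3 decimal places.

0.059

Prior × likelihood for each hypothesis:
  Sp. nigra: 0.076 × 0.031 = 0.002356
  Sp. caerulea: 0.132 × 0.004 = 0.000528
  Sp. alba: 0.222 × 0.154 = 0.034188
  Sp. rubra: 0.223 × 0.085 = 0.018955
  Sp. viridis: 0.347 × 0.01 = 0.00347
P(trait) = 0.002356 + 0.000528 + 0.034188 + 0.018955 + 0.00347 = 0.059497 → 0.059.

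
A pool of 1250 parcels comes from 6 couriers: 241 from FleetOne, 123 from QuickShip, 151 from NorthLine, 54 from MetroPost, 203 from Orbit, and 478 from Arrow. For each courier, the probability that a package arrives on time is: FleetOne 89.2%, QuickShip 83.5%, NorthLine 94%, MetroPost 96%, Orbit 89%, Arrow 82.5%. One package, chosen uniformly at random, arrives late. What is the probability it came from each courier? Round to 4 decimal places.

FleetOne 0.1592, QuickShip 0.1241, NorthLine 0.0554, MetroPost 0.0132, Orbit 0.1366, Arrow 0.5115

Taking complements, P(late | each) = FleetOne 0.108, QuickShip 0.165, NorthLine 0.06, MetroPost 0.04, Orbit 0.11, Arrow 0.175.
Unnormalized posteriors (prior × likelihood):
  FleetOne: 0.1928 × 0.108 = 0.0208224
  QuickShip: 0.0984 × 0.165 = 0.016236
  NorthLine: 0.1208 × 0.06 = 0.007248
  MetroPost: 0.0432 × 0.04 = 0.001728
  Orbit: 0.1624 × 0.11 = 0.017864
  Arrow: 0.3824 × 0.175 = 0.06692
Normalizing constant = 0.1308184.
P(FleetOne | late) = 0.0208224/0.1308184 ≈ 0.1592
P(QuickShip | late) = 0.016236/0.1308184 ≈ 0.1241
P(NorthLine | late) = 0.007248/0.1308184 ≈ 0.0554
P(MetroPost | late) = 0.001728/0.1308184 ≈ 0.0132
P(Orbit | late) = 0.017864/0.1308184 ≈ 0.1366
P(Arrow | late) = 0.06692/0.1308184 ≈ 0.5115
(Check: 0.1592+0.1241+0.0554+0.0132+0.1366+0.5115 = 1.0000.)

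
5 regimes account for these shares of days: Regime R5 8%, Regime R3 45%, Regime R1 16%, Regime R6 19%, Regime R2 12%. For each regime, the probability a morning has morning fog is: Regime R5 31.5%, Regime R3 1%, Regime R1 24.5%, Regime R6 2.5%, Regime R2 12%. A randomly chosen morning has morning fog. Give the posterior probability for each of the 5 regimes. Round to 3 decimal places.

Unnormalized posteriors (prior × likelihood):
  Regime R5: 0.08 × 0.315 = 0.0252
  Regime R3: 0.45 × 0.01 = 0.0045
  Regime R1: 0.16 × 0.245 = 0.0392
  Regime R6: 0.19 × 0.025 = 0.00475
  Regime R2: 0.12 × 0.12 = 0.0144
Normalizing constant = 0.08805.
P(Regime R5 | fog) = 0.0252/0.08805 ≈ 0.286
P(Regime R3 | fog) = 0.0045/0.08805 ≈ 0.051
P(Regime R1 | fog) = 0.0392/0.08805 ≈ 0.445
P(Regime R6 | fog) = 0.00475/0.08805 ≈ 0.054
P(Regime R2 | fog) = 0.0144/0.08805 ≈ 0.164

Regime R5 0.286, Regime R3 0.051, Regime R1 0.445, Regime R6 0.054, Regime R2 0.164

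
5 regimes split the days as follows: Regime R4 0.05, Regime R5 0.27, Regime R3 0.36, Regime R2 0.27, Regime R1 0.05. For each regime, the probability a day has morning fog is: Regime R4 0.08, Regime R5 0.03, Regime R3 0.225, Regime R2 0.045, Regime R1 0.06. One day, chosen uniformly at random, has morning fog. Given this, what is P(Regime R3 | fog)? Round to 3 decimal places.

0.748

Unnormalized posteriors (prior × likelihood):
  Regime R4: 0.05 × 0.08 = 0.004
  Regime R5: 0.27 × 0.03 = 0.0081
  Regime R3: 0.36 × 0.225 = 0.081
  Regime R2: 0.27 × 0.045 = 0.01215
  Regime R1: 0.05 × 0.06 = 0.003
Total = 0.10825.
P(Regime R3 | evidence) = 0.081 / 0.10825 ≈ 0.748.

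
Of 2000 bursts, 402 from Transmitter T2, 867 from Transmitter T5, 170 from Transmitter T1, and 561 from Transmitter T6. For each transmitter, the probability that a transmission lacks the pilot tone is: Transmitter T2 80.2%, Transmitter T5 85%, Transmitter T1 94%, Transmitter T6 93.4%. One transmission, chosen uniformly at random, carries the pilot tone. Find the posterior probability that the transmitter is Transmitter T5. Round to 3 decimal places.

Taking complements, P(pilot | each) = Transmitter T2 0.198, Transmitter T5 0.15, Transmitter T1 0.06, Transmitter T6 0.066.
Compute prior × likelihood for every hypothesis:
  Transmitter T2: 0.201 × 0.198 = 0.039798
  Transmitter T5: 0.4335 × 0.15 = 0.065025
  Transmitter T1: 0.085 × 0.06 = 0.0051
  Transmitter T6: 0.2805 × 0.066 = 0.018513
Total = 0.128436.
P(Transmitter T5 | evidence) = 0.065025 / 0.128436 ≈ 0.506.

0.506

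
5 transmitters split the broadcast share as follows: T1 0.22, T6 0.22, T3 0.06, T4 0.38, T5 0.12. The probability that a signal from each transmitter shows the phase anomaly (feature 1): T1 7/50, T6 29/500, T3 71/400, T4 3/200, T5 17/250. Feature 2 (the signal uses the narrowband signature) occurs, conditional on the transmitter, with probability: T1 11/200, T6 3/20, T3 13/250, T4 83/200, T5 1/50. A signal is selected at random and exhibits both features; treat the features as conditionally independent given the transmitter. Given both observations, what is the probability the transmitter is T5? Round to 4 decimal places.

Unnormalized posteriors (prior × likelihood):
  T1: 0.22 × 0.14 × 0.055 = 0.001694
  T6: 0.22 × 0.058 × 0.15 = 0.001914
  T3: 0.06 × 0.1775 × 0.052 = 0.0005538
  T4: 0.38 × 0.015 × 0.415 = 0.0023655
  T5: 0.12 × 0.068 × 0.02 = 0.0001632
Total = 0.0066905.
P(T5 | evidence) = 0.0001632 / 0.0066905 ≈ 0.0244.

0.0244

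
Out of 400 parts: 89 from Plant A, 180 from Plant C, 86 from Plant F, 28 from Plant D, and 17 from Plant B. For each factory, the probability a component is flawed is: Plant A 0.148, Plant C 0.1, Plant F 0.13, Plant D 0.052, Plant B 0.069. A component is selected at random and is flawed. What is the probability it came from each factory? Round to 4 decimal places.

Plant A 0.2928, Plant C 0.4002, Plant F 0.2485, Plant D 0.0324, Plant B 0.0261

Compute prior × likelihood for every hypothesis:
  Plant A: 0.2225 × 0.148 = 0.03293
  Plant C: 0.45 × 0.1 = 0.045
  Plant F: 0.215 × 0.13 = 0.02795
  Plant D: 0.07 × 0.052 = 0.00364
  Plant B: 0.0425 × 0.069 = 0.0029325
Normalizing constant = 0.1124525.
P(Plant A | flawed) = 0.03293/0.1124525 ≈ 0.2928
P(Plant C | flawed) = 0.045/0.1124525 ≈ 0.4002
P(Plant F | flawed) = 0.02795/0.1124525 ≈ 0.2485
P(Plant D | flawed) = 0.00364/0.1124525 ≈ 0.0324
P(Plant B | flawed) = 0.0029325/0.1124525 ≈ 0.0261
(Check: 0.2928+0.4002+0.2485+0.0324+0.0261 = 1.0000.)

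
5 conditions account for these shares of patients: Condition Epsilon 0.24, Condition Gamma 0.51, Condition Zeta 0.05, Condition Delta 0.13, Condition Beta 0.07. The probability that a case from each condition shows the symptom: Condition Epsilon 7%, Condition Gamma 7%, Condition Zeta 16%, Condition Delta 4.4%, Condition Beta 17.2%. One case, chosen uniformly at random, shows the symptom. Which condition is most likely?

Condition Gamma

Unnormalized posteriors (prior × likelihood):
  Condition Epsilon: 0.24 × 0.07 = 0.0168
  Condition Gamma: 0.51 × 0.07 = 0.0357
  Condition Zeta: 0.05 × 0.16 = 0.008
  Condition Delta: 0.13 × 0.044 = 0.00572
  Condition Beta: 0.07 × 0.172 = 0.01204
Normalizing constant = 0.07826.
Largest term belongs to Condition Gamma, so Condition Gamma is most probable.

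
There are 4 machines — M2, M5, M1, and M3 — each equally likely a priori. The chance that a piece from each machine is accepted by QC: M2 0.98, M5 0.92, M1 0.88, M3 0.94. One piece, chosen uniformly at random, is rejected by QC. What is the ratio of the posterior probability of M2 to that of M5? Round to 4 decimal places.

Taking complements, P(rejected | each) = M2 0.02, M5 0.08, M1 0.12, M3 0.06.
Since the prior is uniform, the posterior is proportional to the likelihood:
  M2: 0.02
  M5: 0.08
  M1: 0.12
  M3: 0.06
Total = 0.28.
The ratio is 0.02 / 0.08 (the normalizer cancels) = 0.2500.

0.2500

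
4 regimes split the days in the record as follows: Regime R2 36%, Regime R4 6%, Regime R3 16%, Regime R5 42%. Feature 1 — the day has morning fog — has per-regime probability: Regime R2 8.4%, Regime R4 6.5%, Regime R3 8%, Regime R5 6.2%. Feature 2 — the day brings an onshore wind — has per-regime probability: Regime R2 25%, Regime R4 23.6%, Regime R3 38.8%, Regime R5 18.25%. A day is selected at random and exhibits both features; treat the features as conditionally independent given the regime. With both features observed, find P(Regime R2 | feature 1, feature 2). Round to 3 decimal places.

By Bayes' rule, posterior ∝ prior × likelihood:
  Regime R2: 0.36 × 0.084 × 0.25 = 0.00756
  Regime R4: 0.06 × 0.065 × 0.236 = 0.0009204
  Regime R3: 0.16 × 0.08 × 0.388 = 0.0049664
  Regime R5: 0.42 × 0.062 × 0.1825 = 0.0047523
Sum = 0.0181991.
P(Regime R2 | evidence) = 0.00756 / 0.0181991 ≈ 0.415.

0.415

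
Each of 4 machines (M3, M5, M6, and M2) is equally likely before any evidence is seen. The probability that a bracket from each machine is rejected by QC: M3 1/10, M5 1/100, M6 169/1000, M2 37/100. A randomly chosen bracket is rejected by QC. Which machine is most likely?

Since the prior is uniform, the posterior is proportional to the likelihood:
  M3: 0.1
  M5: 0.01
  M6: 0.169
  M2: 0.37
Total = 0.649.
Largest term belongs to M2, so M2 is most probable.

M2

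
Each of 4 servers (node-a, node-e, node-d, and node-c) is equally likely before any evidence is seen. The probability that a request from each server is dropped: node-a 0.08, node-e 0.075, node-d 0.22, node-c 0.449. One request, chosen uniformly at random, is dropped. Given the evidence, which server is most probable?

node-c

With a uniform prior (1/4 each), posterior ∝ likelihood:
  node-a: 0.08
  node-e: 0.075
  node-d: 0.22
  node-c: 0.449
Total = 0.824.
Largest term belongs to node-c, so node-c is most probable.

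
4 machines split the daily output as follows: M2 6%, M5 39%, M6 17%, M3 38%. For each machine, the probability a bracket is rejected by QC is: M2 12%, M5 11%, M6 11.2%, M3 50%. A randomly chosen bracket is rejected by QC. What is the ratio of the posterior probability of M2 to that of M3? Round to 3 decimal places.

0.038

By Bayes' rule, posterior ∝ prior × likelihood:
  M2: 0.06 × 0.12 = 0.0072
  M5: 0.39 × 0.11 = 0.0429
  M6: 0.17 × 0.112 = 0.01904
  M3: 0.38 × 0.5 = 0.19
Normalizing constant = 0.25914.
The ratio is 0.0072 / 0.19 (the normalizer cancels) = 0.038.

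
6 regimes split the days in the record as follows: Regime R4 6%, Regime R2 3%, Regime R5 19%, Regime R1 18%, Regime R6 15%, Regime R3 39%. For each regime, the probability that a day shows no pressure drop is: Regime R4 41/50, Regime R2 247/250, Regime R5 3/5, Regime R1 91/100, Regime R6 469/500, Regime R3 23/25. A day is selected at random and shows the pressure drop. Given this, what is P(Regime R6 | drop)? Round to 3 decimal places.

0.065

Taking complements, P(drop | each) = Regime R4 0.18, Regime R2 0.012, Regime R5 0.4, Regime R1 0.09, Regime R6 0.062, Regime R3 0.08.
Unnormalized posteriors (prior × likelihood):
  Regime R4: 0.06 × 0.18 = 0.0108
  Regime R2: 0.03 × 0.012 = 0.00036
  Regime R5: 0.19 × 0.4 = 0.076
  Regime R1: 0.18 × 0.09 = 0.0162
  Regime R6: 0.15 × 0.062 = 0.0093
  Regime R3: 0.39 × 0.08 = 0.0312
Normalizing constant = 0.14386.
P(Regime R6 | evidence) = 0.0093 / 0.14386 ≈ 0.065.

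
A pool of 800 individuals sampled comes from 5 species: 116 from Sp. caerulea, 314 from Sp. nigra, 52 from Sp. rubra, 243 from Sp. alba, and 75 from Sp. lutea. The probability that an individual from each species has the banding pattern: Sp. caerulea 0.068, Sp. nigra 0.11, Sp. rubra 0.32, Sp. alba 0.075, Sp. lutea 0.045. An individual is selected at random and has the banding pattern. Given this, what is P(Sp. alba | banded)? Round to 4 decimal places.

0.2259

Compute prior × likelihood for every hypothesis:
  Sp. caerulea: 0.145 × 0.068 = 0.00986
  Sp. nigra: 0.3925 × 0.11 = 0.043175
  Sp. rubra: 0.065 × 0.32 = 0.0208
  Sp. alba: 0.30375 × 0.075 = 0.02278125
  Sp. lutea: 0.09375 × 0.045 = 0.00421875
Normalizing constant = 0.100835.
P(Sp. alba | evidence) = 0.02278125 / 0.100835 ≈ 0.2259.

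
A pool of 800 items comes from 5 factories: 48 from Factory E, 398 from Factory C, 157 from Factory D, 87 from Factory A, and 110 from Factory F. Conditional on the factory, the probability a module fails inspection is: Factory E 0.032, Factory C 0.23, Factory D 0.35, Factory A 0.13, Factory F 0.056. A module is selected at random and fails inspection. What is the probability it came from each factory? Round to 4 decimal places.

Factory E 0.0093, Factory C 0.5531, Factory D 0.3320, Factory A 0.0683, Factory F 0.0372

By Bayes' rule, posterior ∝ prior × likelihood:
  Factory E: 0.06 × 0.032 = 0.00192
  Factory C: 0.4975 × 0.23 = 0.114425
  Factory D: 0.19625 × 0.35 = 0.0686875
  Factory A: 0.10875 × 0.13 = 0.0141375
  Factory F: 0.1375 × 0.056 = 0.0077
Sum = 0.20687.
P(Factory E | nonconforming) = 0.00192/0.20687 ≈ 0.0093
P(Factory C | nonconforming) = 0.114425/0.20687 ≈ 0.5531
P(Factory D | nonconforming) = 0.0686875/0.20687 ≈ 0.3320
P(Factory A | nonconforming) = 0.0141375/0.20687 ≈ 0.0683
P(Factory F | nonconforming) = 0.0077/0.20687 ≈ 0.0372
(Check: 0.0093+0.5531+0.3320+0.0683+0.0372 = 0.9999.)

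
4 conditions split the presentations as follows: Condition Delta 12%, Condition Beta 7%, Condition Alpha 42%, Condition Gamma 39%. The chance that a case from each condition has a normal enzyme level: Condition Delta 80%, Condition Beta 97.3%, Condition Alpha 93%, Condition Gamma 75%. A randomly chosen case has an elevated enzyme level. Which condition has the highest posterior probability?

Taking complements, P(elevated | each) = Condition Delta 0.2, Condition Beta 0.027, Condition Alpha 0.07, Condition Gamma 0.25.
Compute prior × likelihood for every hypothesis:
  Condition Delta: 0.12 × 0.2 = 0.024
  Condition Beta: 0.07 × 0.027 = 0.00189
  Condition Alpha: 0.42 × 0.07 = 0.0294
  Condition Gamma: 0.39 × 0.25 = 0.0975
Sum = 0.15279.
Largest term belongs to Condition Gamma, so Condition Gamma is most probable.

Condition Gamma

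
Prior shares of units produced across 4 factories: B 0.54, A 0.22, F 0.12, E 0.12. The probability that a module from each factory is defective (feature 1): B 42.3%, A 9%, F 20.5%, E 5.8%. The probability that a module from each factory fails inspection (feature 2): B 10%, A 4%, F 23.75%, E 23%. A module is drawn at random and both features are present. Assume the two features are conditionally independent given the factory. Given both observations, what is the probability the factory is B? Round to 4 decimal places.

Unnormalized posteriors (prior × likelihood):
  B: 0.54 × 0.423 × 0.1 = 0.022842
  A: 0.22 × 0.09 × 0.04 = 0.000792
  F: 0.12 × 0.205 × 0.2375 = 0.0058425
  E: 0.12 × 0.058 × 0.23 = 0.0016008
Normalizing constant = 0.0310773.
P(B | evidence) = 0.022842 / 0.0310773 ≈ 0.7350.

0.7350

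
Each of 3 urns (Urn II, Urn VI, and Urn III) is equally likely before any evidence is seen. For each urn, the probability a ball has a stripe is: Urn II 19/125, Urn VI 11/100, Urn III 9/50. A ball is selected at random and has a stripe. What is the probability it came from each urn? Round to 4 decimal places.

Since the prior is uniform, the posterior is proportional to the likelihood:
  Urn II: 0.152
  Urn VI: 0.11
  Urn III: 0.18
Normalizing constant = 0.442.
P(Urn II | striped) = 0.152/0.442 ≈ 0.3439
P(Urn VI | striped) = 0.11/0.442 ≈ 0.2489
P(Urn III | striped) = 0.18/0.442 ≈ 0.4072
(Check: 0.3439+0.2489+0.4072 = 1.0000.)

Urn II 0.3439, Urn VI 0.2489, Urn III 0.4072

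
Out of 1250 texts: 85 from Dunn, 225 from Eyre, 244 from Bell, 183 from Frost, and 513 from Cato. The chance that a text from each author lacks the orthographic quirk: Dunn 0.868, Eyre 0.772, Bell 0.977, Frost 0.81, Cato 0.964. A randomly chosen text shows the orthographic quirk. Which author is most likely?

Eyre

Taking complements, P(quirk | each) = Dunn 0.132, Eyre 0.228, Bell 0.023, Frost 0.19, Cato 0.036.
Unnormalized posteriors (prior × likelihood):
  Dunn: 0.068 × 0.132 = 0.008976
  Eyre: 0.18 × 0.228 = 0.04104
  Bell: 0.1952 × 0.023 = 0.0044896
  Frost: 0.1464 × 0.19 = 0.027816
  Cato: 0.4104 × 0.036 = 0.0147744
Sum = 0.097096.
Largest term belongs to Eyre, so Eyre is most probable.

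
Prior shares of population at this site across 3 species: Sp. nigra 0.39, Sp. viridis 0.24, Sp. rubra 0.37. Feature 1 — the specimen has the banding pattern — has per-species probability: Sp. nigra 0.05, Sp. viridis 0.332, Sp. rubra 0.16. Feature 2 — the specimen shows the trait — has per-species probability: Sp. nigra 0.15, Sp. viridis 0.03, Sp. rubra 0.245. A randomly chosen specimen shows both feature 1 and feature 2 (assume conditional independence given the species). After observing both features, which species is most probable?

Unnormalized posteriors (prior × likelihood):
  Sp. nigra: 0.39 × 0.05 × 0.15 = 0.002925
  Sp. viridis: 0.24 × 0.332 × 0.03 = 0.0023904
  Sp. rubra: 0.37 × 0.16 × 0.245 = 0.014504
Sum = 0.0198194.
Largest term belongs to Sp. rubra, so Sp. rubra is most probable.

Sp. rubra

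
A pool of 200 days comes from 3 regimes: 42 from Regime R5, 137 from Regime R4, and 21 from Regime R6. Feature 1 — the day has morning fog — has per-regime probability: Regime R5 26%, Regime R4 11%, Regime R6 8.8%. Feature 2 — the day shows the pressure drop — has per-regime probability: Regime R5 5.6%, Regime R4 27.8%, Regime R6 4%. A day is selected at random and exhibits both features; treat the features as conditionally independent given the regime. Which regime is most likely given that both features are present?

Unnormalized posteriors (prior × likelihood):
  Regime R5: 0.21 × 0.26 × 0.056 = 0.0030576
  Regime R4: 0.685 × 0.11 × 0.278 = 0.0209473
  Regime R6: 0.105 × 0.088 × 0.04 = 0.0003696
Normalizing constant = 0.0243745.
Largest term belongs to Regime R4, so Regime R4 is most probable.

Regime R4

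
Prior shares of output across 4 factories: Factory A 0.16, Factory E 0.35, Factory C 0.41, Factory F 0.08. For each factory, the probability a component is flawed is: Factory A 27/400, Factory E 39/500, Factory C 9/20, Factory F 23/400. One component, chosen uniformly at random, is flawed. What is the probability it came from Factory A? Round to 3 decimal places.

Prior × likelihood for each hypothesis:
  Factory A: 0.16 × 0.0675 = 0.0108
  Factory E: 0.35 × 0.078 = 0.0273
  Factory C: 0.41 × 0.45 = 0.1845
  Factory F: 0.08 × 0.0575 = 0.0046
Normalizing constant = 0.2272.
P(Factory A | evidence) = 0.0108 / 0.2272 ≈ 0.048.

0.048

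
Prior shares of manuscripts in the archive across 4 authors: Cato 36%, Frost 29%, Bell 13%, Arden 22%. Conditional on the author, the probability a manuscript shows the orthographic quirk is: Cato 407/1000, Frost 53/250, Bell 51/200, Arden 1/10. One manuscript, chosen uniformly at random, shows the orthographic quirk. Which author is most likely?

Prior × likelihood for each hypothesis:
  Cato: 0.36 × 0.407 = 0.14652
  Frost: 0.29 × 0.212 = 0.06148
  Bell: 0.13 × 0.255 = 0.03315
  Arden: 0.22 × 0.1 = 0.022
Total = 0.26315.
Largest term belongs to Cato, so Cato is most probable.

Cato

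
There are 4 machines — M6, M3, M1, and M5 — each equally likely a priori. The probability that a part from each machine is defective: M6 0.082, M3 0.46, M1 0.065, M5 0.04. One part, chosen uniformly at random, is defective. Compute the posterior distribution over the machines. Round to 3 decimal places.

M6 0.127, M3 0.711, M1 0.100, M5 0.062

Since the prior is uniform, the posterior is proportional to the likelihood:
  M6: 0.082
  M3: 0.46
  M1: 0.065
  M5: 0.04
Total = 0.647.
P(M6 | defective) = 0.082/0.647 ≈ 0.127
P(M3 | defective) = 0.46/0.647 ≈ 0.711
P(M1 | defective) = 0.065/0.647 ≈ 0.100
P(M5 | defective) = 0.04/0.647 ≈ 0.062
(Check: 0.127+0.711+0.100+0.062 = 1.000.)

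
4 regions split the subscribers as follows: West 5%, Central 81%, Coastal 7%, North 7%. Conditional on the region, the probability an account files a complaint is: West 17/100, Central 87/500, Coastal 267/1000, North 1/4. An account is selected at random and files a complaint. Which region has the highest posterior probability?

By Bayes' rule, posterior ∝ prior × likelihood:
  West: 0.05 × 0.17 = 0.0085
  Central: 0.81 × 0.174 = 0.14094
  Coastal: 0.07 × 0.267 = 0.01869
  North: 0.07 × 0.25 = 0.0175
Sum = 0.18563.
Largest term belongs to Central, so Central is most probable.

Central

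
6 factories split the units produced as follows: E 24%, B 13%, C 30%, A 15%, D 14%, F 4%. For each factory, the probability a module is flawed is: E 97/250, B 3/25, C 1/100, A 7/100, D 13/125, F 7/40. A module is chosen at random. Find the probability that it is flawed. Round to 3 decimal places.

0.144

By Bayes' rule, posterior ∝ prior × likelihood:
  E: 0.24 × 0.388 = 0.09312
  B: 0.13 × 0.12 = 0.0156
  C: 0.3 × 0.01 = 0.003
  A: 0.15 × 0.07 = 0.0105
  D: 0.14 × 0.104 = 0.01456
  F: 0.04 × 0.175 = 0.007
P(flawed) = 0.09312 + 0.0156 + 0.003 + 0.0105 + 0.01456 + 0.007 = 0.14378 → 0.144.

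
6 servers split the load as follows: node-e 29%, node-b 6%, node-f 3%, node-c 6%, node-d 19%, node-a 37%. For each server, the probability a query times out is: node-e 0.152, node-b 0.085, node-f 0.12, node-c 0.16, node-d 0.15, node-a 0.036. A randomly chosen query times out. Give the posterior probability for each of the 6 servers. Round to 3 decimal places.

node-e 0.423, node-b 0.049, node-f 0.035, node-c 0.092, node-d 0.274, node-a 0.128

By Bayes' rule, posterior ∝ prior × likelihood:
  node-e: 0.29 × 0.152 = 0.04408
  node-b: 0.06 × 0.085 = 0.0051
  node-f: 0.03 × 0.12 = 0.0036
  node-c: 0.06 × 0.16 = 0.0096
  node-d: 0.19 × 0.15 = 0.0285
  node-a: 0.37 × 0.036 = 0.01332
Sum = 0.1042.
P(node-e | timeout) = 0.04408/0.1042 ≈ 0.423
P(node-b | timeout) = 0.0051/0.1042 ≈ 0.049
P(node-f | timeout) = 0.0036/0.1042 ≈ 0.035
P(node-c | timeout) = 0.0096/0.1042 ≈ 0.092
P(node-d | timeout) = 0.0285/0.1042 ≈ 0.274
P(node-a | timeout) = 0.01332/0.1042 ≈ 0.128
(Check: 0.423+0.049+0.035+0.092+0.274+0.128 = 1.001.)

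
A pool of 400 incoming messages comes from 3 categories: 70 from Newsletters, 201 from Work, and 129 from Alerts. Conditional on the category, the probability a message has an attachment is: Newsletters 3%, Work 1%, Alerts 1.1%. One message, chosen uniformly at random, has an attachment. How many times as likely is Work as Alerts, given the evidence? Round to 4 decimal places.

Compute prior × likelihood for every hypothesis:
  Newsletters: 0.175 × 0.03 = 0.00525
  Work: 0.5025 × 0.01 = 0.005025
  Alerts: 0.3225 × 0.011 = 0.0035475
Normalizing constant = 0.0138225.
The ratio is 0.005025 / 0.0035475 (the normalizer cancels) = 1.4165.

1.4165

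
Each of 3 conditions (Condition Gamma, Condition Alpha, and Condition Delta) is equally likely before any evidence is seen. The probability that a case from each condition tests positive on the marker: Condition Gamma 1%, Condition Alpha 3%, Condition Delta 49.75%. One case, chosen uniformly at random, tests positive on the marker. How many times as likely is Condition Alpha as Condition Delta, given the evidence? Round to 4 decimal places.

0.0603

Since the prior is uniform, the posterior is proportional to the likelihood:
  Condition Gamma: 0.01
  Condition Alpha: 0.03
  Condition Delta: 0.4975
Normalizing constant = 0.5375.
The ratio is 0.03 / 0.4975 (the normalizer cancels) = 0.0603.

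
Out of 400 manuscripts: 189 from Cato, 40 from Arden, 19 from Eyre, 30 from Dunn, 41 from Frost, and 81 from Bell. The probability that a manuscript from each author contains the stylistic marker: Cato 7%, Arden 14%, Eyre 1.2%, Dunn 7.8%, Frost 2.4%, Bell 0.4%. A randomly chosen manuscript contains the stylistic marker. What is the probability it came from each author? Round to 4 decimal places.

Unnormalized posteriors (prior × likelihood):
  Cato: 0.4725 × 0.07 = 0.033075
  Arden: 0.1 × 0.14 = 0.014
  Eyre: 0.0475 × 0.012 = 0.00057
  Dunn: 0.075 × 0.078 = 0.00585
  Frost: 0.1025 × 0.024 = 0.00246
  Bell: 0.2025 × 0.004 = 0.00081
Sum = 0.056765.
P(Cato | marker) = 0.033075/0.056765 ≈ 0.5827
P(Arden | marker) = 0.014/0.056765 ≈ 0.2466
P(Eyre | marker) = 0.00057/0.056765 ≈ 0.0100
P(Dunn | marker) = 0.00585/0.056765 ≈ 0.1031
P(Frost | marker) = 0.00246/0.056765 ≈ 0.0433
P(Bell | marker) = 0.00081/0.056765 ≈ 0.0143
(Check: 0.5827+0.2466+0.0100+0.1031+0.0433+0.0143 = 1.0000.)

Cato 0.5827, Arden 0.2466, Eyre 0.0100, Dunn 0.1031, Frost 0.0433, Bell 0.0143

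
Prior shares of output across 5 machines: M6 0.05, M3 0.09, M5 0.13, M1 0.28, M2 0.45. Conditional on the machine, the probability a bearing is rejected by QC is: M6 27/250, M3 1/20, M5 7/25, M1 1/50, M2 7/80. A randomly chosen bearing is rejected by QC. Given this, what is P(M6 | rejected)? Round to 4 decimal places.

By Bayes' rule, posterior ∝ prior × likelihood:
  M6: 0.05 × 0.108 = 0.0054
  M3: 0.09 × 0.05 = 0.0045
  M5: 0.13 × 0.28 = 0.0364
  M1: 0.28 × 0.02 = 0.0056
  M2: 0.45 × 0.0875 = 0.039375
Sum = 0.091275.
P(M6 | evidence) = 0.0054 / 0.091275 ≈ 0.0592.

0.0592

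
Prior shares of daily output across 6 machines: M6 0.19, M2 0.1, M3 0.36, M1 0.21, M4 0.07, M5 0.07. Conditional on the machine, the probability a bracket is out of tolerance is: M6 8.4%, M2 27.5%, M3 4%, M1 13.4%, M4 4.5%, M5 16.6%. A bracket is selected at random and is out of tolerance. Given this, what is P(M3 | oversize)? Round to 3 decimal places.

0.143

By Bayes' rule, posterior ∝ prior × likelihood:
  M6: 0.19 × 0.084 = 0.01596
  M2: 0.1 × 0.275 = 0.0275
  M3: 0.36 × 0.04 = 0.0144
  M1: 0.21 × 0.134 = 0.02814
  M4: 0.07 × 0.045 = 0.00315
  M5: 0.07 × 0.166 = 0.01162
Sum = 0.10077.
P(M3 | evidence) = 0.0144 / 0.10077 ≈ 0.143.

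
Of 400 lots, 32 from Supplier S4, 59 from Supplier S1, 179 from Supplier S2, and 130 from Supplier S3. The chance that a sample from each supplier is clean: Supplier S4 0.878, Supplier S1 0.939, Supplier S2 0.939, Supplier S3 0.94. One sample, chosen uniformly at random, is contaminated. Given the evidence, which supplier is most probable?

Supplier S2

Taking complements, P(contaminated | each) = Supplier S4 0.122, Supplier S1 0.061, Supplier S2 0.061, Supplier S3 0.06.
By Bayes' rule, posterior ∝ prior × likelihood:
  Supplier S4: 0.08 × 0.122 = 0.00976
  Supplier S1: 0.1475 × 0.061 = 0.0089975
  Supplier S2: 0.4475 × 0.061 = 0.0272975
  Supplier S3: 0.325 × 0.06 = 0.0195
Total = 0.065555.
Largest term belongs to Supplier S2, so Supplier S2 is most probable.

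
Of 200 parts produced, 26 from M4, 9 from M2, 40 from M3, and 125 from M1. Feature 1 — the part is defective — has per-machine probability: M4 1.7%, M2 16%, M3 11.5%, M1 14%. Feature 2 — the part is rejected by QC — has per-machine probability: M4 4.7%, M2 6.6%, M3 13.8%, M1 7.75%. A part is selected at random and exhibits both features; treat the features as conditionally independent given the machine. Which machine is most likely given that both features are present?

By Bayes' rule, posterior ∝ prior × likelihood:
  M4: 0.13 × 0.017 × 0.047 = 0.00010387
  M2: 0.045 × 0.16 × 0.066 = 0.0004752
  M3: 0.2 × 0.115 × 0.138 = 0.003174
  M1: 0.625 × 0.14 × 0.0775 = 0.00678125
Sum = 0.01053432.
Largest term belongs to M1, so M1 is most probable.

M1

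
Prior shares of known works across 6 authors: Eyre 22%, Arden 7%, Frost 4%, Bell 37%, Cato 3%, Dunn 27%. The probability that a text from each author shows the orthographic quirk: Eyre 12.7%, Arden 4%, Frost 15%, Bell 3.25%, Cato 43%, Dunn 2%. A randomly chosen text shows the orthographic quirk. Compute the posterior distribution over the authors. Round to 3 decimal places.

Compute prior × likelihood for every hypothesis:
  Eyre: 0.22 × 0.127 = 0.02794
  Arden: 0.07 × 0.04 = 0.0028
  Frost: 0.04 × 0.15 = 0.006
  Bell: 0.37 × 0.0325 = 0.012025
  Cato: 0.03 × 0.43 = 0.0129
  Dunn: 0.27 × 0.02 = 0.0054
Normalizing constant = 0.067065.
P(Eyre | quirk) = 0.02794/0.067065 ≈ 0.417
P(Arden | quirk) = 0.0028/0.067065 ≈ 0.042
P(Frost | quirk) = 0.006/0.067065 ≈ 0.089
P(Bell | quirk) = 0.012025/0.067065 ≈ 0.179
P(Cato | quirk) = 0.0129/0.067065 ≈ 0.192
P(Dunn | quirk) = 0.0054/0.067065 ≈ 0.081

Eyre 0.417, Arden 0.042, Frost 0.089, Bell 0.179, Cato 0.192, Dunn 0.081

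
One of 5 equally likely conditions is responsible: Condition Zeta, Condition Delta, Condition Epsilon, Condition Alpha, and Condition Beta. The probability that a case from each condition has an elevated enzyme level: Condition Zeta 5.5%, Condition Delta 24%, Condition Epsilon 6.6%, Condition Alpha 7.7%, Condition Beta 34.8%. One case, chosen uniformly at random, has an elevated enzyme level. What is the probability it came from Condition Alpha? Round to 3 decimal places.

0.098

With a uniform prior (1/5 each), posterior ∝ likelihood:
  Condition Zeta: 0.055
  Condition Delta: 0.24
  Condition Epsilon: 0.066
  Condition Alpha: 0.077
  Condition Beta: 0.348
Total = 0.786.
P(Condition Alpha | evidence) = 0.077 / 0.786 ≈ 0.098.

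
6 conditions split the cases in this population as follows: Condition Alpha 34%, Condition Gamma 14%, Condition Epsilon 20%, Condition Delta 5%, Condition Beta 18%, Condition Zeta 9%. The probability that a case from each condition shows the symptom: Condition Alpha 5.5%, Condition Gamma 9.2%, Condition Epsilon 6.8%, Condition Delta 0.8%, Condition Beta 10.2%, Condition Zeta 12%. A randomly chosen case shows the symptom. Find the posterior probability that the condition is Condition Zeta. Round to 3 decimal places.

Unnormalized posteriors (prior × likelihood):
  Condition Alpha: 0.34 × 0.055 = 0.0187
  Condition Gamma: 0.14 × 0.092 = 0.01288
  Condition Epsilon: 0.2 × 0.068 = 0.0136
  Condition Delta: 0.05 × 0.008 = 0.0004
  Condition Beta: 0.18 × 0.102 = 0.01836
  Condition Zeta: 0.09 × 0.12 = 0.0108
Total = 0.07474.
P(Condition Zeta | evidence) = 0.0108 / 0.07474 ≈ 0.145.

0.145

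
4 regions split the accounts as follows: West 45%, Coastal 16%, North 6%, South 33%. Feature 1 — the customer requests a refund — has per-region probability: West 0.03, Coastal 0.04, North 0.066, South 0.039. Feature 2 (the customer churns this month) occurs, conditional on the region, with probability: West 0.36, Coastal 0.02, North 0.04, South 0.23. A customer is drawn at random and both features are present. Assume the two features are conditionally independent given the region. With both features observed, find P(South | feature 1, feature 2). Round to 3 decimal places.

By Bayes' rule, posterior ∝ prior × likelihood:
  West: 0.45 × 0.03 × 0.36 = 0.00486
  Coastal: 0.16 × 0.04 × 0.02 = 0.000128
  North: 0.06 × 0.066 × 0.04 = 0.0001584
  South: 0.33 × 0.039 × 0.23 = 0.0029601
Normalizing constant = 0.0081065.
P(South | evidence) = 0.0029601 / 0.0081065 ≈ 0.365.

0.365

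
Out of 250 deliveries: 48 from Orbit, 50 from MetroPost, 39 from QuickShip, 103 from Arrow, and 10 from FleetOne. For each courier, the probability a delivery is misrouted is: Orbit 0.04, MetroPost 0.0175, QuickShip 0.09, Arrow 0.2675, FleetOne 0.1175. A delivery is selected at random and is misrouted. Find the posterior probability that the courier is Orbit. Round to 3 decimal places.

0.055

Compute prior × likelihood for every hypothesis:
  Orbit: 0.192 × 0.04 = 0.00768
  MetroPost: 0.2 × 0.0175 = 0.0035
  QuickShip: 0.156 × 0.09 = 0.01404
  Arrow: 0.412 × 0.2675 = 0.11021
  FleetOne: 0.04 × 0.1175 = 0.0047
Normalizing constant = 0.14013.
P(Orbit | evidence) = 0.00768 / 0.14013 ≈ 0.055.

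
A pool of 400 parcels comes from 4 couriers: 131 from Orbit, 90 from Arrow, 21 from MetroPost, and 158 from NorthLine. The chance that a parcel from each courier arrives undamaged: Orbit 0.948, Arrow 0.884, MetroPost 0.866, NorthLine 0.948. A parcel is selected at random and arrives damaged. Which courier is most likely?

Arrow

Taking complements, P(damaged | each) = Orbit 0.052, Arrow 0.116, MetroPost 0.134, NorthLine 0.052.
Prior × likelihood for each hypothesis:
  Orbit: 0.3275 × 0.052 = 0.01703
  Arrow: 0.225 × 0.116 = 0.0261
  MetroPost: 0.0525 × 0.134 = 0.007035
  NorthLine: 0.395 × 0.052 = 0.02054
Sum = 0.070705.
Largest term belongs to Arrow, so Arrow is most probable.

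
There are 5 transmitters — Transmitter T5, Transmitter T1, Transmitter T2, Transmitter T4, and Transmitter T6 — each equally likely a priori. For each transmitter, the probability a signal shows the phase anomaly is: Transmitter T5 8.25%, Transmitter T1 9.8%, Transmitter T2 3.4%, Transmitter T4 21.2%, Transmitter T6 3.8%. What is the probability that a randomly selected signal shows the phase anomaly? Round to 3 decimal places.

With a uniform prior (1/5 each), posterior ∝ likelihood:
  Transmitter T5: 0.0825
  Transmitter T1: 0.098
  Transmitter T2: 0.034
  Transmitter T4: 0.212
  Transmitter T6: 0.038
P(anomaly) = (1/5) × (0.0825 + 0.098 + 0.034 + 0.212 + 0.038) = 0.4645/5 ≈ 0.093.

0.093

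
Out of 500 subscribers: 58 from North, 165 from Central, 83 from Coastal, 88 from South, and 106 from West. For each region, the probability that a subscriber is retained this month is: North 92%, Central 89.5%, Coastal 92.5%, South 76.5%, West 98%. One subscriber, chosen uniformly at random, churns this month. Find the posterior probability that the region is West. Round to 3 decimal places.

0.042

Taking complements, P(churn | each) = North 0.08, Central 0.105, Coastal 0.075, South 0.235, West 0.02.
Unnormalized posteriors (prior × likelihood):
  North: 0.116 × 0.08 = 0.00928
  Central: 0.33 × 0.105 = 0.03465
  Coastal: 0.166 × 0.075 = 0.01245
  South: 0.176 × 0.235 = 0.04136
  West: 0.212 × 0.02 = 0.00424
Normalizing constant = 0.10198.
P(West | evidence) = 0.00424 / 0.10198 ≈ 0.042.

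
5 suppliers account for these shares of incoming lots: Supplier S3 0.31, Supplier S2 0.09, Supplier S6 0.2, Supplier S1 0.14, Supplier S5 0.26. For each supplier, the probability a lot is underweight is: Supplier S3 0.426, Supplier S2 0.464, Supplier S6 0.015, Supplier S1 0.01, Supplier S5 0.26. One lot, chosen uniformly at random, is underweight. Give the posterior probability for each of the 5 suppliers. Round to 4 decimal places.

Supplier S3 0.5372, Supplier S2 0.1699, Supplier S6 0.0122, Supplier S1 0.0057, Supplier S5 0.2750

Compute prior × likelihood for every hypothesis:
  Supplier S3: 0.31 × 0.426 = 0.13206
  Supplier S2: 0.09 × 0.464 = 0.04176
  Supplier S6: 0.2 × 0.015 = 0.003
  Supplier S1: 0.14 × 0.01 = 0.0014
  Supplier S5: 0.26 × 0.26 = 0.0676
Normalizing constant = 0.24582.
P(Supplier S3 | underweight) = 0.13206/0.24582 ≈ 0.5372
P(Supplier S2 | underweight) = 0.04176/0.24582 ≈ 0.1699
P(Supplier S6 | underweight) = 0.003/0.24582 ≈ 0.0122
P(Supplier S1 | underweight) = 0.0014/0.24582 ≈ 0.0057
P(Supplier S5 | underweight) = 0.0676/0.24582 ≈ 0.2750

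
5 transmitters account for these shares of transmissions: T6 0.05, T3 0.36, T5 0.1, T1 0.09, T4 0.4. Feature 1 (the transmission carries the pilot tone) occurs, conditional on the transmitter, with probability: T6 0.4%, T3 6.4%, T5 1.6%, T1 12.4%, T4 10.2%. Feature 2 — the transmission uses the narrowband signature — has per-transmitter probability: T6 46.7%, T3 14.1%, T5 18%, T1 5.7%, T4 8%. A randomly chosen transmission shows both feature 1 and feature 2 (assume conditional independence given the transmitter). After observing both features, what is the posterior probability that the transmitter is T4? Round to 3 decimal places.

Prior × likelihood for each hypothesis:
  T6: 0.05 × 0.004 × 0.467 = 0.0000934
  T3: 0.36 × 0.064 × 0.141 = 0.00324864
  T5: 0.1 × 0.016 × 0.18 = 0.000288
  T1: 0.09 × 0.124 × 0.057 = 0.00063612
  T4: 0.4 × 0.102 × 0.08 = 0.003264
Sum = 0.00753016.
P(T4 | evidence) = 0.003264 / 0.00753016 ≈ 0.433.

0.433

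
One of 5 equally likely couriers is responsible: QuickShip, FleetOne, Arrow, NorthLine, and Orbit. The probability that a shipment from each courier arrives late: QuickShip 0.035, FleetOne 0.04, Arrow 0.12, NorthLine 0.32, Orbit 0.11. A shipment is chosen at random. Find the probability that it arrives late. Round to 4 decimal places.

Since the prior is uniform, the posterior is proportional to the likelihood:
  QuickShip: 0.035
  FleetOne: 0.04
  Arrow: 0.12
  NorthLine: 0.32
  Orbit: 0.11
P(late) = (1/5) × (0.035 + 0.04 + 0.12 + 0.32 + 0.11) = 0.625/5 ≈ 0.1250.

0.1250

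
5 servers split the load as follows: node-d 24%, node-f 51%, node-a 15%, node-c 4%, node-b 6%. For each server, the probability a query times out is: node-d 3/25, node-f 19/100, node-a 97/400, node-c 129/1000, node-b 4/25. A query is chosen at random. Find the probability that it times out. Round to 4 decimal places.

0.1768

Unnormalized posteriors (prior × likelihood):
  node-d: 0.24 × 0.12 = 0.0288
  node-f: 0.51 × 0.19 = 0.0969
  node-a: 0.15 × 0.2425 = 0.036375
  node-c: 0.04 × 0.129 = 0.00516
  node-b: 0.06 × 0.16 = 0.0096
P(timeout) = 0.0288 + 0.0969 + 0.036375 + 0.00516 + 0.0096 = 0.176835 → 0.1768.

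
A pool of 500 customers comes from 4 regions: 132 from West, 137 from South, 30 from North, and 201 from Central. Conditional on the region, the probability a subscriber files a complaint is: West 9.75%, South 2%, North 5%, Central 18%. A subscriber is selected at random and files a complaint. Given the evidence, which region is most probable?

Central

Prior × likelihood for each hypothesis:
  West: 0.264 × 0.0975 = 0.02574
  South: 0.274 × 0.02 = 0.00548
  North: 0.06 × 0.05 = 0.003
  Central: 0.402 × 0.18 = 0.07236
Total = 0.10658.
Largest term belongs to Central, so Central is most probable.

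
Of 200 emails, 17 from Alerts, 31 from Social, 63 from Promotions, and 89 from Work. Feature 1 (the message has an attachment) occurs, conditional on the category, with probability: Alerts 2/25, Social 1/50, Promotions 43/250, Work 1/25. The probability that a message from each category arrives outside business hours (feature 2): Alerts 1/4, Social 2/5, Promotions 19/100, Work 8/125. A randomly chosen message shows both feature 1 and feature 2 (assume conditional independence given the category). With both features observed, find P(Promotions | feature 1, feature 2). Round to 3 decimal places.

Compute prior × likelihood for every hypothesis:
  Alerts: 0.085 × 0.08 × 0.25 = 0.0017
  Social: 0.155 × 0.02 × 0.4 = 0.00124
  Promotions: 0.315 × 0.172 × 0.19 = 0.0102942
  Work: 0.445 × 0.04 × 0.064 = 0.0011392
Normalizing constant = 0.0143734.
P(Promotions | evidence) = 0.0102942 / 0.0143734 ≈ 0.716.

0.716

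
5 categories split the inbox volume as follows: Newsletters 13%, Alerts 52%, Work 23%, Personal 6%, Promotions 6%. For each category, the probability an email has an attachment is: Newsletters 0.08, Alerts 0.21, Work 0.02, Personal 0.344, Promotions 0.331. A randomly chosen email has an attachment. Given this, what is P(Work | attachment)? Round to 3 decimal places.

0.028

Compute prior × likelihood for every hypothesis:
  Newsletters: 0.13 × 0.08 = 0.0104
  Alerts: 0.52 × 0.21 = 0.1092
  Work: 0.23 × 0.02 = 0.0046
  Personal: 0.06 × 0.344 = 0.02064
  Promotions: 0.06 × 0.331 = 0.01986
Normalizing constant = 0.1647.
P(Work | evidence) = 0.0046 / 0.1647 ≈ 0.028.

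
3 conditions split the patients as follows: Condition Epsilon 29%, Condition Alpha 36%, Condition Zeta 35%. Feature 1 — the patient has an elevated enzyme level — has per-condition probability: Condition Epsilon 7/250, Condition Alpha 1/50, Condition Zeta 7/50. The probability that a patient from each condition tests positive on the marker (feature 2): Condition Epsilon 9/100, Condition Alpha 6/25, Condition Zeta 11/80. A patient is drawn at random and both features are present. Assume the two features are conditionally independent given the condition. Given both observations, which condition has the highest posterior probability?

Condition Zeta

Compute prior × likelihood for every hypothesis:
  Condition Epsilon: 0.29 × 0.028 × 0.09 = 0.0007308
  Condition Alpha: 0.36 × 0.02 × 0.24 = 0.001728
  Condition Zeta: 0.35 × 0.14 × 0.1375 = 0.0067375
Sum = 0.0091963.
Largest term belongs to Condition Zeta, so Condition Zeta is most probable.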